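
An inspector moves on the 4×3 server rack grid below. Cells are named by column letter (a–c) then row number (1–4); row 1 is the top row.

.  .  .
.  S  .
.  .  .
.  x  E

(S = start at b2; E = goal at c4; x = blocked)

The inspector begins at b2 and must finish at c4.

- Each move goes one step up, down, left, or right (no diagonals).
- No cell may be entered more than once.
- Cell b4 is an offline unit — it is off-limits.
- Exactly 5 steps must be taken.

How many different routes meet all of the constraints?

2

Need simple routes of exactly 5 moves from b2 to c4 (Manhattan distance 3, so 1 moves are spent on a detour and 1 undoing it).
Enumerating: b2 b1 c1 c2 c3 c4 | b2 a2 a3 b3 c3 c4.
That gives 2 routes.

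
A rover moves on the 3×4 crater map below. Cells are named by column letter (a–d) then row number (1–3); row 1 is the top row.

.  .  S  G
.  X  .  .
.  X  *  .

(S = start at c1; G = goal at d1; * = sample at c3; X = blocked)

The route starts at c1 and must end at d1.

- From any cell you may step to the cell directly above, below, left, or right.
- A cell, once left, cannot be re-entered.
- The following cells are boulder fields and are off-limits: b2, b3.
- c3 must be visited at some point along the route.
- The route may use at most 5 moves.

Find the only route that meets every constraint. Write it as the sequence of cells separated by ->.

The 5-move cap with required stops at c3 leaves no slack for detours.
Route from c1: down 2 to c3, right 1 to d3, up 2 to d1 — 5 moves in all.
Check: all required cells visited; 5 ≤ 5 moves.

c1 -> c2 -> c3 -> d3 -> d2 -> d1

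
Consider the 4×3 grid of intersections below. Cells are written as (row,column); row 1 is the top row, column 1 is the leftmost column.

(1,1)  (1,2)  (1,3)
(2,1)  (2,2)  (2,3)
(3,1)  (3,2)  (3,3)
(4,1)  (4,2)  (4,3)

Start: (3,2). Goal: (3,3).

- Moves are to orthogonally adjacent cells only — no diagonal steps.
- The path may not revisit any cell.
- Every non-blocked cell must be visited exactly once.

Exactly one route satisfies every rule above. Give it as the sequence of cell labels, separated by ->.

(3,2) -> (2,2) -> (2,3) -> (1,3) -> (1,2) -> (1,1) -> (2,1) -> (3,1) -> (4,1) -> (4,2) -> (4,3) -> (3,3)

Need to visit all 12 open cells exactly once, starting at (3,2) and ending at (3,3).
Cell (1,1) has only two open neighbours ((2,1) and (1,2)), so the path must pass straight through it: one of those is the cell it's entered from and the other is where it exits.
Route from (3,2): up 1 to (2,2), right 1 to (2,3), up 1 to (1,3), left 2 to (1,1), down 3 to (4,1), right 2 to (4,3), up 1 to (3,3) — 11 moves in all.
Check: all 12 open cells covered.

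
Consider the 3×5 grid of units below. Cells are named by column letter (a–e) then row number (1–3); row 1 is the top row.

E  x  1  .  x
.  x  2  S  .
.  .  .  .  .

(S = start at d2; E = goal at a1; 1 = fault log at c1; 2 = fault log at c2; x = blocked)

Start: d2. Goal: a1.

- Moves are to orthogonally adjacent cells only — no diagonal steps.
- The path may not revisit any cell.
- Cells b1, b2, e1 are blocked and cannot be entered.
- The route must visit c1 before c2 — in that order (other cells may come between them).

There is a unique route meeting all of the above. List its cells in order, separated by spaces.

The waypoints must appear in the order c1, c2, with no cell reused.
Route from d2: up to d1, left to c1, 2× down (reaching c3), 2× left (reaching a3), 2× up (reaching a1) — 8 moves in all.
Check: order respected (1 at step 2, 2 at step 3).

d2 d1 c1 c2 c3 b3 a3 a2 a1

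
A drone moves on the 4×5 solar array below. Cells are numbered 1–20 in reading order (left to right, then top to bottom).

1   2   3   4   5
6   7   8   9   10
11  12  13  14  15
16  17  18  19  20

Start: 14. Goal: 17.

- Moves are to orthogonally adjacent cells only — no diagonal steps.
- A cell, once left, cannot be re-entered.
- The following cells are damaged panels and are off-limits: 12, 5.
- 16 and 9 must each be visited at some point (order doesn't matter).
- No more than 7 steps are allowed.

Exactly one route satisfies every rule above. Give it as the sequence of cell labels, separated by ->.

Any route must reach 16 and 9 and still end at 17 within 7 moves, so the order of the required stops is forced.
Route from 14: up 1 to 9, left 3 to 6, down 2 to 16, right 1 to 17 — 7 moves in all.
Check: all required cells visited; 7 ≤ 7 moves.

14 -> 9 -> 8 -> 7 -> 6 -> 11 -> 16 -> 17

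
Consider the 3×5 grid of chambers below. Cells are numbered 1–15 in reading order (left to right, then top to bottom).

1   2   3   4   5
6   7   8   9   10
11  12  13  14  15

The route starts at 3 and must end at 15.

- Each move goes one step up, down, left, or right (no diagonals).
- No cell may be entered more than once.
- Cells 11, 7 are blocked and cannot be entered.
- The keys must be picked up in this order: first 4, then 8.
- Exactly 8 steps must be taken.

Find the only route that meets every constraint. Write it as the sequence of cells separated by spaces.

The waypoints must appear in the order 4, 8, with no cell reused.
Route from 3: right 2 to 5, down 1 to 10, left 2 to 8, down 1 to 13, right 2 to 15 — 8 moves in all.
Check: order respected (4 at step 1, 8 at step 5); 8 moves as required.

3 4 5 10 9 8 13 14 15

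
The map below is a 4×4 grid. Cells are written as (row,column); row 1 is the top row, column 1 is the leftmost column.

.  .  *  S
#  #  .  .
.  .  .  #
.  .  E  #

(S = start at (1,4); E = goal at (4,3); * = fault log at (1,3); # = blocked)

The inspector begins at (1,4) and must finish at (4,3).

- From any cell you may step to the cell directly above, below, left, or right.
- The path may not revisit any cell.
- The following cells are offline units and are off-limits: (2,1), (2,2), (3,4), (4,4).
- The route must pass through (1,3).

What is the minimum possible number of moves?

4

Any route passes through (1,3) somewhere between (1,4) and (4,3). Summing Manhattan distances along the two legs ((1,4) → (1,3) → (4,3)) gives a lower bound of 1 + 3 = 4 moves.
A route of 4 moves achieves this: (1,4) → (1,3) → (2,3) → (3,3) → (4,3).
Since 4 matches the lower bound, it is optimal.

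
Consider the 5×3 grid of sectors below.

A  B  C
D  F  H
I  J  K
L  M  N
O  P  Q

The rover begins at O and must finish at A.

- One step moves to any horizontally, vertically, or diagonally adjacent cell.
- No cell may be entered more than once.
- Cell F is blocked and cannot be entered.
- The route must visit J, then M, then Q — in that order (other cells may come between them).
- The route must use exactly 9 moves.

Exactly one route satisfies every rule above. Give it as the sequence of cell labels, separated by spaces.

The waypoints must appear in the order J, M, Q, with no cell reused.
Route from O: up to L, up-right to J, down to M, down-right to Q, 3× up (reaching H), up-left to B, left to A — 9 moves in all.
Check: order respected (J at step 2, M at step 3, Q at step 4); 9 moves as required.

O L J M Q N K H B A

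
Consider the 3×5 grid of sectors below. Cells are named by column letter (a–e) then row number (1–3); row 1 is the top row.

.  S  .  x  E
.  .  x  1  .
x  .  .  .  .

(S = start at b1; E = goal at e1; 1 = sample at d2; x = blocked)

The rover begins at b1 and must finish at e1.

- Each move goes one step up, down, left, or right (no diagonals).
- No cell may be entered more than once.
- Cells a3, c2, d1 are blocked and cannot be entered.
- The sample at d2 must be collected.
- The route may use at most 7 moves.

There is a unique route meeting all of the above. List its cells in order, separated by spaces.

The budget equals the shortest possible length, so every move has to be on a shortest route through the required cells.
Route from b1: 2× down (reaching b3), 2× right (reaching d3), up to d2, right to e2, up to e1 — 7 moves in all.
Check: all required cells visited; 7 ≤ 7 moves.

b1 b2 b3 c3 d3 d2 e2 e1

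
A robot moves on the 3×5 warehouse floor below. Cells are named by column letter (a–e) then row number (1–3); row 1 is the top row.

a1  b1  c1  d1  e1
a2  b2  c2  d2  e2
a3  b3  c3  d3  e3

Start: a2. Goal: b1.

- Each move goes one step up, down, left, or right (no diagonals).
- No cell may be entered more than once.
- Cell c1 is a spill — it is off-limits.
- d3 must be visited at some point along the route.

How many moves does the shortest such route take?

8

Any route passes through d3 somewhere between a2 and b1. Summing Manhattan distances along the two legs (a2 → d3 → b1) gives a lower bound of 4 + 4 = 8 moves.
A route of 8 moves achieves this: a2 → a3 → b3 → c3 → d3 → d2 → c2 → b2 → b1.
Since 8 matches the lower bound, it is optimal.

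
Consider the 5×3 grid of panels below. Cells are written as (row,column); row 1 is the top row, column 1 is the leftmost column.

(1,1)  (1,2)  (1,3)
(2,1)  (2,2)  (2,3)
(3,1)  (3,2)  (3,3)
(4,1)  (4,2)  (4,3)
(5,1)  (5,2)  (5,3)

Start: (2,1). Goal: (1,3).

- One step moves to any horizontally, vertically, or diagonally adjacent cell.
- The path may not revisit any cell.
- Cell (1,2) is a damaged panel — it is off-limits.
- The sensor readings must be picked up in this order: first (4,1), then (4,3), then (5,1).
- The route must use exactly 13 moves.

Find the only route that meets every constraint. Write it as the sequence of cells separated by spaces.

(2,1) (1,1) (2,2) (3,1) (4,1) (3,2) (4,3) (5,3) (5,2) (5,1) (4,2) (3,3) (2,3) (1,3)

The waypoints must appear in the order (4,1), (4,3), (5,1), with no cell reused.
Route from (2,1): up 1 to (1,1), down-right 1 to (2,2), down-left 1 to (3,1), down 1 to (4,1), up-right 1 to (3,2), down-right 1 to (4,3), down 1 to (5,3), left 2 to (5,1), up-right 2 to (3,3), up 2 to (1,3) — 13 moves in all.
Check: order respected ((4,1) at step 4, (4,3) at step 6, (5,1) at step 9); 13 moves as required.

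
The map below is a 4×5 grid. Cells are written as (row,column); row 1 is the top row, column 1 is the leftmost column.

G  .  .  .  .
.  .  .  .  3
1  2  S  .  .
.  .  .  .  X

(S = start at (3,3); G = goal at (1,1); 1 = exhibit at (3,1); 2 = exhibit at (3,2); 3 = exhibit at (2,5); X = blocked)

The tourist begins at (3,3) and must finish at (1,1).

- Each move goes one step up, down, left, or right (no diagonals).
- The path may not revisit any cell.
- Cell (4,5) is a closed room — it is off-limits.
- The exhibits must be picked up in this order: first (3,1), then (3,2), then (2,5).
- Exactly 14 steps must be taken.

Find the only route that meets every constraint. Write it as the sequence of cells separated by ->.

The waypoints must appear in the order (3,1), (3,2), (2,5), with no cell reused.
Route from (3,3): down to (4,3), 2× left (reaching (4,1)), up to (3,1), right to (3,2), up to (2,2), 3× right (reaching (2,5)), up to (1,5), 4× left (reaching (1,1)) — 14 moves in all.
Check: order respected (1 at step 4, 2 at step 5, 3 at step 9); 14 moves as required.

(3,3) -> (4,3) -> (4,2) -> (4,1) -> (3,1) -> (3,2) -> (2,2) -> (2,3) -> (2,4) -> (2,5) -> (1,5) -> (1,4) -> (1,3) -> (1,2) -> (1,1)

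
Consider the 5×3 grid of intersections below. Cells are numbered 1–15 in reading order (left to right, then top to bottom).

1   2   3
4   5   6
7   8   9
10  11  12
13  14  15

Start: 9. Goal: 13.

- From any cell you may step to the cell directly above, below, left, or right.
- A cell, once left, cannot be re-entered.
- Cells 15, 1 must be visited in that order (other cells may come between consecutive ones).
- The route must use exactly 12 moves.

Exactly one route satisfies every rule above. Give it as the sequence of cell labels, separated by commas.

The waypoints must appear in the order 15, 1, with no cell reused.
Route from 9: 2× down (reaching 15), left to 14, 4× up (reaching 2), left to 1, 4× down (reaching 13) — 12 moves in all.
Check: order respected (15 at step 2, 1 at step 8); 12 moves as required.

9, 12, 15, 14, 11, 8, 5, 2, 1, 4, 7, 10, 13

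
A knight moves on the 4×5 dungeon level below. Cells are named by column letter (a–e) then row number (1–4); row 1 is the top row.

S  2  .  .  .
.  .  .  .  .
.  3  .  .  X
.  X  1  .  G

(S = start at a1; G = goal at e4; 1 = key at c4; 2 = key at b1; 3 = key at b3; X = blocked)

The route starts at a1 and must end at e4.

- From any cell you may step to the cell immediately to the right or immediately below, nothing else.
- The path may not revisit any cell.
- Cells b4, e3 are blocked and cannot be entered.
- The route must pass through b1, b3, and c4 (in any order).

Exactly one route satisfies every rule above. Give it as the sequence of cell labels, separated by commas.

Moves only go right or down, so the column and row indices never decrease.
Route from a1: right 1 to b1, down 2 to b3, right 1 to c3, down 1 to c4, right 2 to e4 — 7 moves in all.
Check: all required cells visited.

a1, b1, b2, b3, c3, c4, d4, e4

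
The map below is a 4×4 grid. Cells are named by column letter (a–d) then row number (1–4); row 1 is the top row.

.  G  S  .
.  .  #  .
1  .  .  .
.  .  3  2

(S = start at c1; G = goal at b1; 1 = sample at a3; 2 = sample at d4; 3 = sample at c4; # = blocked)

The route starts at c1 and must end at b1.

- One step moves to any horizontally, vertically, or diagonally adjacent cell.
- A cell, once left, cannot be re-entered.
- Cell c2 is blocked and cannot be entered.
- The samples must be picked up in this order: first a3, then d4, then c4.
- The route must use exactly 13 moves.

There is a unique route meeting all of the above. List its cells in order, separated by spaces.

The waypoints must appear in the order a3, d4, c4, with no cell reused.
Route from c1: down-left 2 to a3, down 1 to a4, right 1 to b4, up-right 2 to d2, down 2 to d4, left 1 to c4, up-left 2 to a2, up 1 to a1, right 1 to b1 — 13 moves in all.
Check: order respected (1 at step 2, 2 at step 8, 3 at step 9); 13 moves as required.

c1 b2 a3 a4 b4 c3 d2 d3 d4 c4 b3 a2 a1 b1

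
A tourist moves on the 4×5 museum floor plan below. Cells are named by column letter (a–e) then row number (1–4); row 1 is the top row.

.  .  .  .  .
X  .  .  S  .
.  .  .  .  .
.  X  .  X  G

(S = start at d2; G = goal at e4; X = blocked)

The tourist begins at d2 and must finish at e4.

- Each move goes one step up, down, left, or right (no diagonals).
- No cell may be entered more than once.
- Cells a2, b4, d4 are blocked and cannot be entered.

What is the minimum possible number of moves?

3

The Manhattan distance from d2 to e4 is |2−4| + |4−5| = 3, so at least 3 moves are needed.
A route of 3 moves achieves this: d2 → d3 → e3 → e4.
Since 3 matches the lower bound, it is optimal.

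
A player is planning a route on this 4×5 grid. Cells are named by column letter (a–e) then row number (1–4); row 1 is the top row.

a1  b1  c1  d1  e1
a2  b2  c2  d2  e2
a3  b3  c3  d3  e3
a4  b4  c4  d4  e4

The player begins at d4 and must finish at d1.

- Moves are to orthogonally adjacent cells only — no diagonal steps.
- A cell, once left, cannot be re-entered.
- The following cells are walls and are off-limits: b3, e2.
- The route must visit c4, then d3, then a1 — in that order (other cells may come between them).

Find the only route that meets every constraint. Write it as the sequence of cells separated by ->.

The waypoints must appear in the order c4, d3, a1, with no cell reused.
Route from d4: left to c4, up to c3, right to d3, up to d2, 3× left (reaching a2), up to a1, 3× right (reaching d1) — 11 moves in all.
Check: order respected (c4 at step 1, d3 at step 3, a1 at step 8).

d4 -> c4 -> c3 -> d3 -> d2 -> c2 -> b2 -> a2 -> a1 -> b1 -> c1 -> d1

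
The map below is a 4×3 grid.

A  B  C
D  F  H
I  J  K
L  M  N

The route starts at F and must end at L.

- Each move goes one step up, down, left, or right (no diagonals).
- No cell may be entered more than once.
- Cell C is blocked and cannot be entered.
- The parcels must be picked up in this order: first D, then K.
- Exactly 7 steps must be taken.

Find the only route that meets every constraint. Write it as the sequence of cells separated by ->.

The waypoints must appear in the order D, K, with no cell reused.
Route from F: left to D, down to I, 2× right (reaching K), down to N, 2× left (reaching L) — 7 moves in all.
Check: order respected (D at step 1, K at step 4); 7 moves as required.

F -> D -> I -> J -> K -> N -> M -> L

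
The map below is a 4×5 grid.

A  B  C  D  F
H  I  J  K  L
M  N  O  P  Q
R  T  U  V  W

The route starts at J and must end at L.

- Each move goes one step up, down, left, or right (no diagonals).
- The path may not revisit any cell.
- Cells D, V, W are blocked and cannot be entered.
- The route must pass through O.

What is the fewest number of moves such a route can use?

4

Any route passes through O somewhere between J and L. Summing Manhattan distances along the two legs (J → O → L) gives a lower bound of 1 + 3 = 4 moves.
A route of 4 moves achieves this: J → O → P → K → L.
Since 4 matches the lower bound, it is optimal.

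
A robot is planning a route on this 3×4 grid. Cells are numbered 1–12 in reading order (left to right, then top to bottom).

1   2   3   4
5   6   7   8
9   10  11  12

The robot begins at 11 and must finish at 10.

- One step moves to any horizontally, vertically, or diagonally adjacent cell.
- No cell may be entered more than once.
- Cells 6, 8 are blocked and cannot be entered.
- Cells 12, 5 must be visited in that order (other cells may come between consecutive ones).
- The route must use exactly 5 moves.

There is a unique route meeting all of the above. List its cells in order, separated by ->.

11 -> 12 -> 7 -> 2 -> 5 -> 10

The waypoints must appear in the order 12, 5, with no cell reused.
Route from 11: right to 12, 2× up-left (reaching 2), down-left to 5, down-right to 10 — 5 moves in all.
Check: order respected (12 at step 1, 5 at step 4); 5 moves as required.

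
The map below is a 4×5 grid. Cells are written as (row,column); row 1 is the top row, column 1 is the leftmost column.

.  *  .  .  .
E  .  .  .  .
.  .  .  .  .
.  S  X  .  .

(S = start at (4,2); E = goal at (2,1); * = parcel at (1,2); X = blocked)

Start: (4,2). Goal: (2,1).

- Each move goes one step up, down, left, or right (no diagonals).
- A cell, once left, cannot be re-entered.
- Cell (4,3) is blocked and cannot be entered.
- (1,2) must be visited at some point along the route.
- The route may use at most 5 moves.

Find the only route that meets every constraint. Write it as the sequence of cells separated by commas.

Any route must reach (1,2) and still end at (2,1) within 5 moves, so the order of the required stops is forced.
Route from (4,2): up 3 to (1,2), left 1 to (1,1), down 1 to (2,1) — 5 moves in all.
Check: all required cells visited; 5 ≤ 5 moves.

(4,2), (3,2), (2,2), (1,2), (1,1), (2,1)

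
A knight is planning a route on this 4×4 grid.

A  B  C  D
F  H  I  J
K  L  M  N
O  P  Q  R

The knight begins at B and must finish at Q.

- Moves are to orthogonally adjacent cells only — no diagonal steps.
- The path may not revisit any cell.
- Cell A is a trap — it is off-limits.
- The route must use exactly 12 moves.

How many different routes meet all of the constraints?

12

Need simple routes of exactly 12 moves from B to Q (Manhattan distance 4, so 4 moves are spent on a detour and 4 undoing it).
Branch systematically from the start, pruning whenever the remaining move budget drops below the Manhattan distance to Q or differs from it in parity. Grouping the completions by first move — via H: 3; via C: 9 — and summing: 3 + 9 = 12.
That gives 12 routes.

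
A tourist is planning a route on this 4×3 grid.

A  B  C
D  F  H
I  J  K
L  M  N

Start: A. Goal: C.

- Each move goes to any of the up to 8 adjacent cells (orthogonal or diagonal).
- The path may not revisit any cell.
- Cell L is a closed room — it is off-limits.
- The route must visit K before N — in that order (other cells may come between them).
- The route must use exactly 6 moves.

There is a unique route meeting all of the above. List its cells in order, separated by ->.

A -> F -> K -> N -> J -> H -> C

The waypoints must appear in the order K, N, with no cell reused.
Route from A: down-right 2 to K, down 1 to N, up-left 1 to J, up-right 1 to H, up 1 to C — 6 moves in all.
Check: order respected (K at step 2, N at step 3); 6 moves as required.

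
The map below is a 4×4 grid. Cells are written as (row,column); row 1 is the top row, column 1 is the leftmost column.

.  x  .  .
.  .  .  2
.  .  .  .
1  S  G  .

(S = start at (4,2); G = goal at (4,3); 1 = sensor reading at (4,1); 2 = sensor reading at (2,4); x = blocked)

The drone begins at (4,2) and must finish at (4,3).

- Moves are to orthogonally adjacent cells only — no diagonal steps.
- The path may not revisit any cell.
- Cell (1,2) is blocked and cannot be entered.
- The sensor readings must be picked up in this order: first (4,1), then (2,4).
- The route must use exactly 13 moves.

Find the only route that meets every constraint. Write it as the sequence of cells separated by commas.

(4,2), (4,1), (3,1), (2,1), (2,2), (3,2), (3,3), (2,3), (1,3), (1,4), (2,4), (3,4), (4,4), (4,3)

The waypoints must appear in the order (4,1), (2,4), with no cell reused.
Route from (4,2): left 1 to (4,1), up 2 to (2,1), right 1 to (2,2), down 1 to (3,2), right 1 to (3,3), up 2 to (1,3), right 1 to (1,4), down 3 to (4,4), left 1 to (4,3) — 13 moves in all.
Check: order respected (1 at step 1, 2 at step 10); 13 moves as required.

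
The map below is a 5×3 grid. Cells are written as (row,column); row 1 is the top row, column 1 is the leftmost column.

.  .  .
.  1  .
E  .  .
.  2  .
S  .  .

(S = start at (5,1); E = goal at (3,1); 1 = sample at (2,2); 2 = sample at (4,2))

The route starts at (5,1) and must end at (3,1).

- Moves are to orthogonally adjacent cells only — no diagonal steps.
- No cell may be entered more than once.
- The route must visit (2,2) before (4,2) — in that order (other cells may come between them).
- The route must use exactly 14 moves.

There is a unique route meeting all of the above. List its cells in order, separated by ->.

The waypoints must appear in the order (2,2), (4,2), with no cell reused.
Route from (5,1): right 2 to (5,3), up 4 to (1,3), left 2 to (1,1), down 1 to (2,1), right 1 to (2,2), down 2 to (4,2), left 1 to (4,1), up 1 to (3,1) — 14 moves in all.
Check: order respected (1 at step 10, 2 at step 12); 14 moves as required.

(5,1) -> (5,2) -> (5,3) -> (4,3) -> (3,3) -> (2,3) -> (1,3) -> (1,2) -> (1,1) -> (2,1) -> (2,2) -> (3,2) -> (4,2) -> (4,1) -> (3,1)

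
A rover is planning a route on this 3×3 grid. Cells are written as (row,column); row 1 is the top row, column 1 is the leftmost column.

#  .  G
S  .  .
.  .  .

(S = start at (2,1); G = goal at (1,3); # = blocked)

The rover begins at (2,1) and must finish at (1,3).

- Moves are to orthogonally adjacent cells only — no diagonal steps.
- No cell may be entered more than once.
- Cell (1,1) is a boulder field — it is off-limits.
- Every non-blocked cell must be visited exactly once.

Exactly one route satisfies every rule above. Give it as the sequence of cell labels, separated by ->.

Need to visit all 8 open cells exactly once, starting at (2,1) and ending at (1,3).
Cell (3,3) has only two open neighbours ((2,3) and (3,2)), so the path must pass straight through it: one of those is the cell it's entered from and the other is where it exits.
Route from (2,1): down 1 to (3,1), right 2 to (3,3), up 1 to (2,3), left 1 to (2,2), up 1 to (1,2), right 1 to (1,3) — 7 moves in all.
Check: all 8 open cells covered.

(2,1) -> (3,1) -> (3,2) -> (3,3) -> (2,3) -> (2,2) -> (1,2) -> (1,3)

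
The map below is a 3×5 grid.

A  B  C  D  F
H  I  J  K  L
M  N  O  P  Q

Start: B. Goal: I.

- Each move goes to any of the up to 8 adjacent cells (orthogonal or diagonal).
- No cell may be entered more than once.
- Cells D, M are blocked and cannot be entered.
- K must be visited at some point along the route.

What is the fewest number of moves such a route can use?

4

Any route passes through K somewhere between B and I. Summing Chebyshev distances along the two legs (B → K → I) gives a lower bound of 2 + 2 = 4 moves.
A route of 4 moves achieves this: B → C → K → J → I.
Since 4 matches the lower bound, it is optimal.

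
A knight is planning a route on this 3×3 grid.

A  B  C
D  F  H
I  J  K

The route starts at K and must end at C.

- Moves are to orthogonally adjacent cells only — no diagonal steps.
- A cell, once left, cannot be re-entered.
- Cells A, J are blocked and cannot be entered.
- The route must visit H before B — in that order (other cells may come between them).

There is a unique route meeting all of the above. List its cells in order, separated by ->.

The waypoints must appear in the order H, B, with no cell reused.
Route from K: up 1 to H, left 1 to F, up 1 to B, right 1 to C — 4 moves in all.
Check: order respected (H at step 1, B at step 3).

K -> H -> F -> B -> C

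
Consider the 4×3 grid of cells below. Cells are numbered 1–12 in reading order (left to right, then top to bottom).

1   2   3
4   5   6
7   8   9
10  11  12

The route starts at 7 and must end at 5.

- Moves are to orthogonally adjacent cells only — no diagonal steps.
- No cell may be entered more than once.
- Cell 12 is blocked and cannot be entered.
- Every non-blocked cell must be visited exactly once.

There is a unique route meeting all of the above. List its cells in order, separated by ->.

7 -> 10 -> 11 -> 8 -> 9 -> 6 -> 3 -> 2 -> 1 -> 4 -> 5

Need to visit all 11 open cells exactly once, starting at 7 and ending at 5.
Cell 11 has only two open neighbours (8 and 10), so the path must pass straight through it: one of those is the cell it's entered from and the other is where it exits.
Route from 7: down to 10, right to 11, up to 8, right to 9, 2× up (reaching 3), 2× left (reaching 1), down to 4, right to 5 — 10 moves in all.
Check: all 11 open cells covered.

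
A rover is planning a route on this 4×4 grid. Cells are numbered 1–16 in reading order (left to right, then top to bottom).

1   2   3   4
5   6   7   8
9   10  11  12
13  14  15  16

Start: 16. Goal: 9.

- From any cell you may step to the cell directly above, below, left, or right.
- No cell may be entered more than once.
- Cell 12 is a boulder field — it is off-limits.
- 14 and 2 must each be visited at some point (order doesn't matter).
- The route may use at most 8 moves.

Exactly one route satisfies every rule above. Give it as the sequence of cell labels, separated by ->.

16 -> 15 -> 14 -> 10 -> 6 -> 2 -> 1 -> 5 -> 9

The budget equals the shortest possible length, so every move has to be on a shortest route through the required cells.
Route from 16: 2× left (reaching 14), 3× up (reaching 2), left to 1, 2× down (reaching 9) — 8 moves in all.
Check: all required cells visited; 8 ≤ 8 moves.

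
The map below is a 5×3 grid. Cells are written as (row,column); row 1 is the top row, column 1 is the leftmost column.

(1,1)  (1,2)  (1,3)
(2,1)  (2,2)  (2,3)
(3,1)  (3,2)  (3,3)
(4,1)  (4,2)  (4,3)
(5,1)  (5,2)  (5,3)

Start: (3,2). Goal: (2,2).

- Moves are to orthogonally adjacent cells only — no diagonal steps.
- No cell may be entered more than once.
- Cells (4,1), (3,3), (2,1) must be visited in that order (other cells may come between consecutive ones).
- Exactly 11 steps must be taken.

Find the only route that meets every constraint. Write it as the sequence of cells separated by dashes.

The waypoints must appear in the order (4,1), (3,3), (2,1), with no cell reused.
Route from (3,2): left to (3,1), down to (4,1), 2× right (reaching (4,3)), 3× up (reaching (1,3)), 2× left (reaching (1,1)), down to (2,1), right to (2,2) — 11 moves in all.
Check: order respected ((4,1) at step 2, (3,3) at step 5, (2,1) at step 10); 11 moves as required.

(3,2) - (3,1) - (4,1) - (4,2) - (4,3) - (3,3) - (2,3) - (1,3) - (1,2) - (1,1) - (2,1) - (2,2)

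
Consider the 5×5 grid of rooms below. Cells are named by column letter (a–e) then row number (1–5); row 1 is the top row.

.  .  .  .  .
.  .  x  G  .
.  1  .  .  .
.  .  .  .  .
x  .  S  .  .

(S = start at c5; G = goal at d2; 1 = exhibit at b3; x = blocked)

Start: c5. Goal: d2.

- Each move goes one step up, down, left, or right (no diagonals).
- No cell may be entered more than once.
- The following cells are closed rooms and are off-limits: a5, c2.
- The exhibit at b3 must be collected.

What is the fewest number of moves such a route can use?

6

Any route passes through b3 somewhere between c5 and d2. Summing Manhattan distances along the two legs (c5 → b3 → d2) gives a lower bound of 3 + 3 = 6 moves.
A route of 6 moves achieves this: c5 → c4 → b4 → b3 → c3 → d3 → d2.
Since 6 matches the lower bound, it is optimal.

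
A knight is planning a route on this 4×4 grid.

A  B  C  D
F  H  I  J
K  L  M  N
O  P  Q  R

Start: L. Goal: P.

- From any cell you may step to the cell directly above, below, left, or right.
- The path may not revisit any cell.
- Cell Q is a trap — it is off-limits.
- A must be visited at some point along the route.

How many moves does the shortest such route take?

7

Any route passes through A somewhere between L and P. Summing Manhattan distances along the two legs (L → A → P) gives a lower bound of 3 + 4 = 7 moves.
A route of 7 moves achieves this: L → H → B → A → F → K → O → P.
Since 7 matches the lower bound, it is optimal.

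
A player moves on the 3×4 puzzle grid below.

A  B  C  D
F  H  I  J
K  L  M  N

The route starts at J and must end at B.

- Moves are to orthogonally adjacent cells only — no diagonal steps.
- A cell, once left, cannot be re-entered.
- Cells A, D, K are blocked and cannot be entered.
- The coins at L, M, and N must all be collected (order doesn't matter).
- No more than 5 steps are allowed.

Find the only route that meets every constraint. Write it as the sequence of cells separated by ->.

J -> N -> M -> L -> H -> B

The budget equals the shortest possible length, so every move has to be on a shortest route through the required cells.
Route from J: down to N, 2× left (reaching L), 2× up (reaching B) — 5 moves in all.
Check: all required cells visited; 5 ≤ 5 moves.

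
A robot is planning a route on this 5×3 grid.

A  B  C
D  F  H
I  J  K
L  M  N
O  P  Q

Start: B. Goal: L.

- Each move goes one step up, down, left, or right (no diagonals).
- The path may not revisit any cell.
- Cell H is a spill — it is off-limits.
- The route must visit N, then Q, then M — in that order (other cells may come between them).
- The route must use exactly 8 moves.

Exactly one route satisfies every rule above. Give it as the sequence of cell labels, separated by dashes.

B - F - J - K - N - Q - P - M - L

The waypoints must appear in the order N, Q, M, with no cell reused.
Route from B: down 2 to J, right 1 to K, down 2 to Q, left 1 to P, up 1 to M, left 1 to L — 8 moves in all.
Check: order respected (N at step 4, Q at step 5, M at step 7); 8 moves as required.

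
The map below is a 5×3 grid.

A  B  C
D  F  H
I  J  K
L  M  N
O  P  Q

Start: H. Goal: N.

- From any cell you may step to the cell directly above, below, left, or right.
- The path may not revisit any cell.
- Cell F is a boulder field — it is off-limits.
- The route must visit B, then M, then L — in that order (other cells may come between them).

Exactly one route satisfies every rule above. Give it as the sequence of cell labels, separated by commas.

The waypoints must appear in the order B, M, L, with no cell reused.
Route from H: up to C, 2× left (reaching A), 2× down (reaching I), right to J, down to M, left to L, down to O, 2× right (reaching Q), up to N — 12 moves in all.
Check: order respected (B at step 2, M at step 7, L at step 8).

H, C, B, A, D, I, J, M, L, O, P, Q, N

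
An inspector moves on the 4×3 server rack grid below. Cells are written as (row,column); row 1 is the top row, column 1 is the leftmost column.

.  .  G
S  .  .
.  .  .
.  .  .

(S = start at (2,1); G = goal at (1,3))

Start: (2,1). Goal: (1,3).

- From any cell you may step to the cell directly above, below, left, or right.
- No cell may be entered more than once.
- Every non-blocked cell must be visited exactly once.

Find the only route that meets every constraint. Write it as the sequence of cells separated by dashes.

(2,1) - (1,1) - (1,2) - (2,2) - (3,2) - (3,1) - (4,1) - (4,2) - (4,3) - (3,3) - (2,3) - (1,3)

Need to visit all 12 open cells exactly once, starting at (2,1) and ending at (1,3).
Cell (4,3) has only two open neighbours ((3,3) and (4,2)), so the path must pass straight through it: one of those is the cell it's entered from and the other is where it exits.
Route from (2,1): up to (1,1), right to (1,2), 2× down (reaching (3,2)), left to (3,1), down to (4,1), 2× right (reaching (4,3)), 3× up (reaching (1,3)) — 11 moves in all.
Check: all 12 open cells covered.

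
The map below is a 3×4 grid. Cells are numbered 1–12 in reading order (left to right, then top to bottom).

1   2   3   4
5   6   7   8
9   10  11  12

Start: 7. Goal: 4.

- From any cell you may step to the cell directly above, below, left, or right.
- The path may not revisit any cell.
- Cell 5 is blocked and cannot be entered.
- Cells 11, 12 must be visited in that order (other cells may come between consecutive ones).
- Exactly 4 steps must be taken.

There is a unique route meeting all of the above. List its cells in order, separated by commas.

7, 11, 12, 8, 4

The waypoints must appear in the order 11, 12, with no cell reused.
Route from 7: down 1 to 11, right 1 to 12, up 2 to 4 — 4 moves in all.
Check: order respected (11 at step 1, 12 at step 2); 4 moves as required.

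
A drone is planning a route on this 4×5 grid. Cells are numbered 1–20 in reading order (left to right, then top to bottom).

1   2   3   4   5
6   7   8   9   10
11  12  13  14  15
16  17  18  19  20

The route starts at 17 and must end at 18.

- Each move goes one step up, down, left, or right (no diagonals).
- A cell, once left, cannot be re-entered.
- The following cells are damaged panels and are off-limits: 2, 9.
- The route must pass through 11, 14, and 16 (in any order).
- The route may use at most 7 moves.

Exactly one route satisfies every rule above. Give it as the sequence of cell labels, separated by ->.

17 -> 16 -> 11 -> 12 -> 13 -> 14 -> 19 -> 18

Any route must reach 11, 14, and 16 and still end at 18 within 7 moves, so the order of the required stops is forced.
Route from 17: left 1 to 16, up 1 to 11, right 3 to 14, down 1 to 19, left 1 to 18 — 7 moves in all.
Check: all required cells visited; 7 ≤ 7 moves.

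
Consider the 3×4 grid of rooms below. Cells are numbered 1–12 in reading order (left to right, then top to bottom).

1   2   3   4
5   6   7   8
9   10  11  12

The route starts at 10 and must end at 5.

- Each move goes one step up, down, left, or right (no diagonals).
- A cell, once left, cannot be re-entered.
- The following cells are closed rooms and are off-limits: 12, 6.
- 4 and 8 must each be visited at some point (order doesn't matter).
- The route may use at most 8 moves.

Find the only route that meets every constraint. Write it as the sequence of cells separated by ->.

10 -> 11 -> 7 -> 8 -> 4 -> 3 -> 2 -> 1 -> 5

The budget equals the shortest possible length, so every move has to be on a shortest route through the required cells.
Route from 10: right to 11, up to 7, right to 8, up to 4, 3× left (reaching 1), down to 5 — 8 moves in all.
Check: all required cells visited; 8 ≤ 8 moves.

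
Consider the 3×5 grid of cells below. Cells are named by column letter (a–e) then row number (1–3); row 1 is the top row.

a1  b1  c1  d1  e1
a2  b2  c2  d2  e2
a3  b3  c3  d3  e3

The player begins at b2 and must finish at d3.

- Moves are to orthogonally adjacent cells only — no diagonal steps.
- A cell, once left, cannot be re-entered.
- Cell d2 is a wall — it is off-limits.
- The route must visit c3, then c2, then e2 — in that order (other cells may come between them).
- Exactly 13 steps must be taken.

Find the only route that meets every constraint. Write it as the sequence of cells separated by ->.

The waypoints must appear in the order c3, c2, e2, with no cell reused.
Route from b2: up to b1, left to a1, 2× down (reaching a3), 2× right (reaching c3), 2× up (reaching c1), 2× right (reaching e1), 2× down (reaching e3), left to d3 — 13 moves in all.
Check: order respected (c3 at step 6, c2 at step 7, e2 at step 11); 13 moves as required.

b2 -> b1 -> a1 -> a2 -> a3 -> b3 -> c3 -> c2 -> c1 -> d1 -> e1 -> e2 -> e3 -> d3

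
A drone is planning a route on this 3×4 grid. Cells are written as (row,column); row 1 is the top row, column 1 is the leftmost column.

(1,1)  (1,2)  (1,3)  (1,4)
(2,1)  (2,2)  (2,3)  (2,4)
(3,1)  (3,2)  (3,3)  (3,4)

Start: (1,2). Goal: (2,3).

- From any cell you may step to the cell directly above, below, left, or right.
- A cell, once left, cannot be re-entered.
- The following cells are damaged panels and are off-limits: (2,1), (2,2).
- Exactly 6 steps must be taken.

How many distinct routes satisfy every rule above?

Need simple routes of exactly 6 moves from (1,2) to (2,3) (Manhattan distance 2, so 2 moves are spent on a detour and 2 undoing it).
Enumerating: (1,2) (1,3) (1,4) (2,4) (3,4) (3,3) (2,3).
That gives 1 route.

1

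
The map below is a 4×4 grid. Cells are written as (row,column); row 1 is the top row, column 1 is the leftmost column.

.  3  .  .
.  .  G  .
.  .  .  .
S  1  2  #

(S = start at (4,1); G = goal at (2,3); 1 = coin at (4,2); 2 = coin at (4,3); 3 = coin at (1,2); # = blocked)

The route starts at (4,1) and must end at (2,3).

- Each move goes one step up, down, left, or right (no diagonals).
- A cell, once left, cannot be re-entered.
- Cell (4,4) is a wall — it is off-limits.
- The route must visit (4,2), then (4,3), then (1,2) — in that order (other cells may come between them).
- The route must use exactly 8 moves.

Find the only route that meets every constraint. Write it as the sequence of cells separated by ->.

(4,1) -> (4,2) -> (4,3) -> (3,3) -> (3,2) -> (2,2) -> (1,2) -> (1,3) -> (2,3)

The waypoints must appear in the order (4,2), (4,3), (1,2), with no cell reused.
Route from (4,1): right 2 to (4,3), up 1 to (3,3), left 1 to (3,2), up 2 to (1,2), right 1 to (1,3), down 1 to (2,3) — 8 moves in all.
Check: order respected (1 at step 1, 2 at step 2, 3 at step 6); 8 moves as required.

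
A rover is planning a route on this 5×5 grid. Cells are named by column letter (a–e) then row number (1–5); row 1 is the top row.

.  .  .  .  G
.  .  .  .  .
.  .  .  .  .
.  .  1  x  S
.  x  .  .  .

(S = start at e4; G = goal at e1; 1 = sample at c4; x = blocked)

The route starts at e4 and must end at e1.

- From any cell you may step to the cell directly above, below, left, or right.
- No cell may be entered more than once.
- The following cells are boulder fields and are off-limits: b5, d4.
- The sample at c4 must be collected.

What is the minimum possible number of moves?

Any route passes through c4 somewhere between e4 and e1. Summing Manhattan distances along the two legs (e4 → c4 → e1) gives a lower bound of 2 + 5 = 7 moves.
That bound ignores the blocked cells. Measuring each leg by the fewest moves that actually steer around them (e4→c4: 4; c4→e1: 5) raises the lower bound to 9.
A route of 9 moves exists: e4 → e5 → d5 → c5 → c4 → c3 → c2 → c1 → d1 → e1.
Since 9 matches that lower bound, it is optimal.

9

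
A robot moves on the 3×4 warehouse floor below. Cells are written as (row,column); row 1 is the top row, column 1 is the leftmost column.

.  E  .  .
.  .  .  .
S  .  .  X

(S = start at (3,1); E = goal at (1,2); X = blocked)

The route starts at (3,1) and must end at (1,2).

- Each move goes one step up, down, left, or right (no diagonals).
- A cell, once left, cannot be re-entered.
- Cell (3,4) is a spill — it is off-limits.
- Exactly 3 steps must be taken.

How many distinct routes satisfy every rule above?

3

Need simple routes of exactly 3 moves from (3,1) to (1,2) (Manhattan distance 3, so 0 moves are spent on a detour and 0 undoing it).
Enumerating: (3,1) (2,1) (1,1) (1,2) | (3,1) (2,1) (2,2) (1,2) | (3,1) (3,2) (2,2) (1,2).
That gives 3 routes.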